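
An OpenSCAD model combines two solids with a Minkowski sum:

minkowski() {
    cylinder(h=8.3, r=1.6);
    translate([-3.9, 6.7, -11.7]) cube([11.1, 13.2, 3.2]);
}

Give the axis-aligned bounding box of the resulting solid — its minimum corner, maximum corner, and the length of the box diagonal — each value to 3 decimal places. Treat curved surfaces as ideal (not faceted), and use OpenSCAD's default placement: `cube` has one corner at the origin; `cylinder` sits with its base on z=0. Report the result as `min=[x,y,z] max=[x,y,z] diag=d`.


A = translate([-3.9, 6.7, -11.7]) cube([11.1, 13.2, 3.2]) → bbox [-3.9,6.7,-11.7] .. [7.2,19.9,-8.5]
B = cylinder(h=8.3, r=1.6) → bbox [-1.6,-1.6,0] .. [1.6,1.6,8.3]
lo = A.lo+B.lo = [-3.9-1.6, 6.7-1.6, -11.7+0] = [-5.500,5.100,-11.700]
hi = A.hi+B.hi = [7.2+1.6, 19.9+1.6, -8.5+8.3] = [8.800,21.500,-0.200]
diag = √(14.3²+16.4²+11.5²) = √605.7 = 24.611

min=[-5.500,5.100,-11.700] max=[8.800,21.500,-0.200] diag=24.611


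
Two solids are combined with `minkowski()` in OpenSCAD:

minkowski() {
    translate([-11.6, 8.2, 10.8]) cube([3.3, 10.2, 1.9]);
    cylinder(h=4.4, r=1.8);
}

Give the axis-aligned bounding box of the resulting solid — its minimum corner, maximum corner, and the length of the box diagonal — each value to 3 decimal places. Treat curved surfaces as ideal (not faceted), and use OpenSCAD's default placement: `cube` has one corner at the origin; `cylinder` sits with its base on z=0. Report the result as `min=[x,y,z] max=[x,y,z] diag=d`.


A = translate([-11.6, 8.2, 10.8]) cube([3.3, 10.2, 1.9]) → bbox [-11.6,8.2,10.8] .. [-8.3,18.4,12.7]
B = cylinder(h=4.4, r=1.8) → bbox [-1.8,-1.8,0] .. [1.8,1.8,4.4]
lo = A.lo+B.lo = [-11.6-1.8, 8.2-1.8, 10.8+0] = [-13.400,6.400,10.800]
hi = A.hi+B.hi = [-8.3+1.8, 18.4+1.8, 12.7+4.4] = [-6.500,20.200,17.100]
diag = √(6.9²+13.8²+6.3²) = √277.74 = 16.666

min=[-13.400,6.400,10.800] max=[-6.500,20.200,17.100] diag=16.666


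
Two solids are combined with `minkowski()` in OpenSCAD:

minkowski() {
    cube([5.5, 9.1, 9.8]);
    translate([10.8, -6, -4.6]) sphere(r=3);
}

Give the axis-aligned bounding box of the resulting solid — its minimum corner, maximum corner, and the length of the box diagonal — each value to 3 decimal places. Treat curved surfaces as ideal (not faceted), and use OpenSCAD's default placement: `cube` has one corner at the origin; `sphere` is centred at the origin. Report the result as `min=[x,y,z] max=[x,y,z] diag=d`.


A = translate([10.8, -6, -4.6]) sphere(r=3) → bbox [7.8,-9,-7.6] .. [13.8,-3,-1.6]
B = cube([5.5, 9.1, 9.8]) → bbox [0,0,0] .. [5.5,9.1,9.8]
lo = A.lo+B.lo = [7.8+0, -9+0, -7.6+0] = [7.800,-9.000,-7.600]
hi = A.hi+B.hi = [13.8+5.5, -3+9.1, -1.6+9.8] = [19.300,6.100,8.200]
diag = √(11.5²+15.1²+15.8²) = √609.9 = 24.696

min=[7.800,-9.000,-7.600] max=[19.300,6.100,8.200] diag=24.696


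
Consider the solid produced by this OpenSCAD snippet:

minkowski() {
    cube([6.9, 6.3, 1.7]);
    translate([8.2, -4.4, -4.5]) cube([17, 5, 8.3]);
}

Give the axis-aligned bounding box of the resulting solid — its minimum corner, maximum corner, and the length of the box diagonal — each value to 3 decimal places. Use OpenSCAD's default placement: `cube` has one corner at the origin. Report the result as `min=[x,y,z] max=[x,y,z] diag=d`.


min=[8.200,-4.400,-4.500] max=[32.100,6.900,5.500] diag=28.265

A = translate([8.2, -4.4, -4.5]) cube([17, 5, 8.3]) → bbox [8.2,-4.4,-4.5] .. [25.2,0.6,3.8]
B = cube([6.9, 6.3, 1.7]) → bbox [0,0,0] .. [6.9,6.3,1.7]
lo = A.lo+B.lo = [8.2+0, -4.4+0, -4.5+0] = [8.200,-4.400,-4.500]
hi = A.hi+B.hi = [25.2+6.9, 0.6+6.3, 3.8+1.7] = [32.100,6.900,5.500]
diag = √(23.9²+11.3²+10²) = √798.9 = 28.265


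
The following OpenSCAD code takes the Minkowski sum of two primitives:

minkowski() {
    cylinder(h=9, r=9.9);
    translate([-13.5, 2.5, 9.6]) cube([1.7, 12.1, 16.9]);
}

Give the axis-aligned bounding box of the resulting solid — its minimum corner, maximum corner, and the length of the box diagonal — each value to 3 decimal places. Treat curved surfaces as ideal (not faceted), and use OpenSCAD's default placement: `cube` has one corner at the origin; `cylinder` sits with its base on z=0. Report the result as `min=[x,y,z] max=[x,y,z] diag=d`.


A = translate([-13.5, 2.5, 9.6]) cube([1.7, 12.1, 16.9]) → bbox [-13.5,2.5,9.6] .. [-11.8,14.6,26.5]
B = cylinder(h=9, r=9.9) → bbox [-9.9,-9.9,0] .. [9.9,9.9,9]
lo = A.lo+B.lo = [-13.5-9.9, 2.5-9.9, 9.6+0] = [-23.400,-7.400,9.600]
hi = A.hi+B.hi = [-11.8+9.9, 14.6+9.9, 26.5+9] = [-1.900,24.500,35.500]
diag = √(21.5²+31.9²+25.9²) = √2150.67 = 46.375

min=[-23.400,-7.400,9.600] max=[-1.900,24.500,35.500] diag=46.375


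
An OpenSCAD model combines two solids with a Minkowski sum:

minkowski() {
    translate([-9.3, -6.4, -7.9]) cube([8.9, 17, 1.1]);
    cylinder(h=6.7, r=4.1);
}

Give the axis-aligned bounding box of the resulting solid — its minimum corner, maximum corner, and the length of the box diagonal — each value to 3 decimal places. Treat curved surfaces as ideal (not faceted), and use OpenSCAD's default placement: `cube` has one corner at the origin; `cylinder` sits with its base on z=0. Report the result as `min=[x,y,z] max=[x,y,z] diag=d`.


A = translate([-9.3, -6.4, -7.9]) cube([8.9, 17, 1.1]) → bbox [-9.3,-6.4,-7.9] .. [-0.4,10.6,-6.8]
B = cylinder(h=6.7, r=4.1) → bbox [-4.1,-4.1,0] .. [4.1,4.1,6.7]
lo = A.lo+B.lo = [-9.3-4.1, -6.4-4.1, -7.9+0] = [-13.400,-10.500,-7.900]
hi = A.hi+B.hi = [-0.4+4.1, 10.6+4.1, -6.8+6.7] = [3.700,14.700,-0.100]
diag = √(17.1²+25.2²+7.8²) = √988.29 = 31.437

min=[-13.400,-10.500,-7.900] max=[3.700,14.700,-0.100] diag=31.437


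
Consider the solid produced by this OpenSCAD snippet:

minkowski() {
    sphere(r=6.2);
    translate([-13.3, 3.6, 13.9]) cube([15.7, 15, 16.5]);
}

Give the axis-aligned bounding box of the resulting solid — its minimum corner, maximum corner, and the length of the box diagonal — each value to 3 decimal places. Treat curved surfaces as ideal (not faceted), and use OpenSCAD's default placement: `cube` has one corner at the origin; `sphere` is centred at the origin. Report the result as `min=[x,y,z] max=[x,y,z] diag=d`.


A = translate([-13.3, 3.6, 13.9]) cube([15.7, 15, 16.5]) → bbox [-13.3,3.6,13.9] .. [2.4,18.6,30.4]
B = sphere(r=6.2) → bbox [-6.2,-6.2,-6.2] .. [6.2,6.2,6.2]
lo = A.lo+B.lo = [-13.3-6.2, 3.6-6.2, 13.9-6.2] = [-19.500,-2.600,7.700]
hi = A.hi+B.hi = [2.4+6.2, 18.6+6.2, 30.4+6.2] = [8.600,24.800,36.600]
diag = √(28.1²+27.4²+28.9²) = √2375.58 = 48.740

min=[-19.500,-2.600,7.700] max=[8.600,24.800,36.600] diag=48.740


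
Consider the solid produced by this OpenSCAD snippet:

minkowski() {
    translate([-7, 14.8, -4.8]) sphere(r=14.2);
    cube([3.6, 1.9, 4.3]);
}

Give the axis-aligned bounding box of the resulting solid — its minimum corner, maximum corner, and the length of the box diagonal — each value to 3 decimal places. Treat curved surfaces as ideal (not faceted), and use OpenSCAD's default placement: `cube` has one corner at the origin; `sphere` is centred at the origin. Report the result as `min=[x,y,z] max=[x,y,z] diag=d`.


A = translate([-7, 14.8, -4.8]) sphere(r=14.2) → bbox [-21.2,0.6,-19] .. [7.2,29,9.4]
B = cube([3.6, 1.9, 4.3]) → bbox [0,0,0] .. [3.6,1.9,4.3]
lo = A.lo+B.lo = [-21.2+0, 0.6+0, -19+0] = [-21.200,0.600,-19.000]
hi = A.hi+B.hi = [7.2+3.6, 29+1.9, 9.4+4.3] = [10.800,30.900,13.700]
diag = √(32²+30.3²+32.7²) = √3011.38 = 54.876

min=[-21.200,0.600,-19.000] max=[10.800,30.900,13.700] diag=54.876


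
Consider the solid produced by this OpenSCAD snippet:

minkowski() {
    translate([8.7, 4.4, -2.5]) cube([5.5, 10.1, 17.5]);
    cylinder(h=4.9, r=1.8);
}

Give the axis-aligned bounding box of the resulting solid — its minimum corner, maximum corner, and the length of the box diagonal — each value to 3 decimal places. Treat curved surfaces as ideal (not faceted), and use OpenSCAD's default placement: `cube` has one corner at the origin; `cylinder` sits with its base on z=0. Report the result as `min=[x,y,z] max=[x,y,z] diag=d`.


A = translate([8.7, 4.4, -2.5]) cube([5.5, 10.1, 17.5]) → bbox [8.7,4.4,-2.5] .. [14.2,14.5,15]
B = cylinder(h=4.9, r=1.8) → bbox [-1.8,-1.8,0] .. [1.8,1.8,4.9]
lo = A.lo+B.lo = [8.7-1.8, 4.4-1.8, -2.5+0] = [6.900,2.600,-2.500]
hi = A.hi+B.hi = [14.2+1.8, 14.5+1.8, 15+4.9] = [16.000,16.300,19.900]
diag = √(9.1²+13.7²+22.4²) = √772.26 = 27.790

min=[6.900,2.600,-2.500] max=[16.000,16.300,19.900] diag=27.790


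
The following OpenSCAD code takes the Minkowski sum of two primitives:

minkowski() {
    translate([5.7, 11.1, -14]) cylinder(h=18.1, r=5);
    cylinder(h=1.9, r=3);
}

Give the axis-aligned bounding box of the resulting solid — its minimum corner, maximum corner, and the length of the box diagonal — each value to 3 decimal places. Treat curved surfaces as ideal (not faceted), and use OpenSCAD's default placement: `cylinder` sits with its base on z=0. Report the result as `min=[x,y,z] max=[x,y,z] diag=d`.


A = translate([5.7, 11.1, -14]) cylinder(h=18.1, r=5) → bbox [0.7,6.1,-14] .. [10.7,16.1,4.1]
B = cylinder(h=1.9, r=3) → bbox [-3,-3,0] .. [3,3,1.9]
lo = A.lo+B.lo = [0.7-3, 6.1-3, -14+0] = [-2.300,3.100,-14.000]
hi = A.hi+B.hi = [10.7+3, 16.1+3, 4.1+1.9] = [13.700,19.100,6.000]
diag = √(16²+16²+20²) = √912 = 30.199

min=[-2.300,3.100,-14.000] max=[13.700,19.100,6.000] diag=30.199


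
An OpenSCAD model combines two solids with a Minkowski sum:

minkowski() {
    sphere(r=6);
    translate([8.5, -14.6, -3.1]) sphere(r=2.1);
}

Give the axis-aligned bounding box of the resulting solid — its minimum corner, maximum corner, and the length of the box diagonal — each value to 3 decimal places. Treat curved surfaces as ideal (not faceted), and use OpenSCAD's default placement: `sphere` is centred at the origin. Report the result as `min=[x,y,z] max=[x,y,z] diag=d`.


min=[0.400,-22.700,-11.200] max=[16.600,-6.500,5.000] diag=28.059

A = translate([8.5, -14.6, -3.1]) sphere(r=2.1) → bbox [6.4,-16.7,-5.2] .. [10.6,-12.5,-1]
B = sphere(r=6) → bbox [-6,-6,-6] .. [6,6,6]
lo = A.lo+B.lo = [6.4-6, -16.7-6, -5.2-6] = [0.400,-22.700,-11.200]
hi = A.hi+B.hi = [10.6+6, -12.5+6, -1+6] = [16.600,-6.500,5.000]
diag = √(16.2²+16.2²+16.2²) = √787.32 = 28.059


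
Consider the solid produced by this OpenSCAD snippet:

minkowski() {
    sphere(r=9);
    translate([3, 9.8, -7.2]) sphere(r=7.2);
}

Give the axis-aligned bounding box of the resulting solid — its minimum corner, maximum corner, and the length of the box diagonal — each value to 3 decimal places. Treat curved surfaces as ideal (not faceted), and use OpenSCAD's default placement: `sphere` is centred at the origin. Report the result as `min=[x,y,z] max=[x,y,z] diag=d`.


min=[-13.200,-6.400,-23.400] max=[19.200,26.000,9.000] diag=56.118

A = translate([3, 9.8, -7.2]) sphere(r=7.2) → bbox [-4.2,2.6,-14.4] .. [10.2,17,0]
B = sphere(r=9) → bbox [-9,-9,-9] .. [9,9,9]
lo = A.lo+B.lo = [-4.2-9, 2.6-9, -14.4-9] = [-13.200,-6.400,-23.400]
hi = A.hi+B.hi = [10.2+9, 17+9, 0+9] = [19.200,26.000,9.000]
diag = √(32.4²+32.4²+32.4²) = √3149.28 = 56.118


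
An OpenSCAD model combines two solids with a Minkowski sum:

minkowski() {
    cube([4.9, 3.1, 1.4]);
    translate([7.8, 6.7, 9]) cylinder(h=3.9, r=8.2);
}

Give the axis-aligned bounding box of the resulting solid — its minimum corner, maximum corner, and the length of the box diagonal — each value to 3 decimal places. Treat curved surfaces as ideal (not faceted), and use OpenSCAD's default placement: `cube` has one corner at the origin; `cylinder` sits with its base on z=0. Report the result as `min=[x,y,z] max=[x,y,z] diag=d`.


min=[-0.400,-1.500,9.000] max=[20.900,18.000,14.300] diag=29.360

A = translate([7.8, 6.7, 9]) cylinder(h=3.9, r=8.2) → bbox [-0.4,-1.5,9] .. [16,14.9,12.9]
B = cube([4.9, 3.1, 1.4]) → bbox [0,0,0] .. [4.9,3.1,1.4]
lo = A.lo+B.lo = [-0.4+0, -1.5+0, 9+0] = [-0.400,-1.500,9.000]
hi = A.hi+B.hi = [16+4.9, 14.9+3.1, 12.9+1.4] = [20.900,18.000,14.300]
diag = √(21.3²+19.5²+5.3²) = √862.03 = 29.360


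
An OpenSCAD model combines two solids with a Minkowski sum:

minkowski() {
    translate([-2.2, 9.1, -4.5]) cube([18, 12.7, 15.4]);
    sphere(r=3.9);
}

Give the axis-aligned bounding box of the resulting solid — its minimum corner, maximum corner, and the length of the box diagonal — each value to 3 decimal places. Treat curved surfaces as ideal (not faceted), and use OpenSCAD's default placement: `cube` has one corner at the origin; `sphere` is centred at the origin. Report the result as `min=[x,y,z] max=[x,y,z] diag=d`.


A = translate([-2.2, 9.1, -4.5]) cube([18, 12.7, 15.4]) → bbox [-2.2,9.1,-4.5] .. [15.8,21.8,10.9]
B = sphere(r=3.9) → bbox [-3.9,-3.9,-3.9] .. [3.9,3.9,3.9]
lo = A.lo+B.lo = [-2.2-3.9, 9.1-3.9, -4.5-3.9] = [-6.100,5.200,-8.400]
hi = A.hi+B.hi = [15.8+3.9, 21.8+3.9, 10.9+3.9] = [19.700,25.700,14.800]
diag = √(25.8²+20.5²+23.2²) = √1624.13 = 40.300

min=[-6.100,5.200,-8.400] max=[19.700,25.700,14.800] diag=40.300


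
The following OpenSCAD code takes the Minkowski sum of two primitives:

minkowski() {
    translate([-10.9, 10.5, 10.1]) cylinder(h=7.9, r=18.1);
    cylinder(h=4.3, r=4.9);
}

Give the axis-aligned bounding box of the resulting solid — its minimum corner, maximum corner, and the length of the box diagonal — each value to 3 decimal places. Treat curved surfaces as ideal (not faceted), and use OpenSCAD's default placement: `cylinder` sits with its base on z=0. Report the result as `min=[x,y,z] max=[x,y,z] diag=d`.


min=[-33.900,-12.500,10.100] max=[12.100,33.500,22.300] diag=66.188

A = translate([-10.9, 10.5, 10.1]) cylinder(h=7.9, r=18.1) → bbox [-29,-7.6,10.1] .. [7.2,28.6,18]
B = cylinder(h=4.3, r=4.9) → bbox [-4.9,-4.9,0] .. [4.9,4.9,4.3]
lo = A.lo+B.lo = [-29-4.9, -7.6-4.9, 10.1+0] = [-33.900,-12.500,10.100]
hi = A.hi+B.hi = [7.2+4.9, 28.6+4.9, 18+4.3] = [12.100,33.500,22.300]
diag = √(46²+46²+12.2²) = √4380.84 = 66.188


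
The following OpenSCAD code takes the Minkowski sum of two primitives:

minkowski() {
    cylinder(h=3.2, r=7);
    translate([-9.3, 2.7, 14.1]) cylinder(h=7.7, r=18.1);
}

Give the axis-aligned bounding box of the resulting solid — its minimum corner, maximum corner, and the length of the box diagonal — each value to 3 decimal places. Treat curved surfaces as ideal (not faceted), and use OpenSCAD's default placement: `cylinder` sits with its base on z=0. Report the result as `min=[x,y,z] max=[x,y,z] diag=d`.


min=[-34.400,-22.400,14.100] max=[15.800,27.800,25.000] diag=71.825

A = translate([-9.3, 2.7, 14.1]) cylinder(h=7.7, r=18.1) → bbox [-27.4,-15.4,14.1] .. [8.8,20.8,21.8]
B = cylinder(h=3.2, r=7) → bbox [-7,-7,0] .. [7,7,3.2]
lo = A.lo+B.lo = [-27.4-7, -15.4-7, 14.1+0] = [-34.400,-22.400,14.100]
hi = A.hi+B.hi = [8.8+7, 20.8+7, 21.8+3.2] = [15.800,27.800,25.000]
diag = √(50.2²+50.2²+10.9²) = √5158.89 = 71.825


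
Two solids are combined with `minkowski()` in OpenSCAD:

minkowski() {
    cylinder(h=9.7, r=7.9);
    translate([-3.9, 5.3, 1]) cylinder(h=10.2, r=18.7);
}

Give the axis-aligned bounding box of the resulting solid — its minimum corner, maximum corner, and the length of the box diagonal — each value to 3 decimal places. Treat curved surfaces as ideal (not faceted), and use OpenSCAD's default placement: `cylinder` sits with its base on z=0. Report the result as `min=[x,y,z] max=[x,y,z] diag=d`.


A = translate([-3.9, 5.3, 1]) cylinder(h=10.2, r=18.7) → bbox [-22.6,-13.4,1] .. [14.8,24,11.2]
B = cylinder(h=9.7, r=7.9) → bbox [-7.9,-7.9,0] .. [7.9,7.9,9.7]
lo = A.lo+B.lo = [-22.6-7.9, -13.4-7.9, 1+0] = [-30.500,-21.300,1.000]
hi = A.hi+B.hi = [14.8+7.9, 24+7.9, 11.2+9.7] = [22.700,31.900,20.900]
diag = √(53.2²+53.2²+19.9²) = √6056.49 = 77.823

min=[-30.500,-21.300,1.000] max=[22.700,31.900,20.900] diag=77.823


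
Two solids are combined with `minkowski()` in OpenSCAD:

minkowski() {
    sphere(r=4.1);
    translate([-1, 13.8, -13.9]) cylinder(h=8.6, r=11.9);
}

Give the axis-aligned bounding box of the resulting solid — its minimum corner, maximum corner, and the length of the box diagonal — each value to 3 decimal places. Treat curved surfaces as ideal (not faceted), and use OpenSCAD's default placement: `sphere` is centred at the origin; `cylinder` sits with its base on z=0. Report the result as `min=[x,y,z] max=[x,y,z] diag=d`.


A = translate([-1, 13.8, -13.9]) cylinder(h=8.6, r=11.9) → bbox [-12.9,1.9,-13.9] .. [10.9,25.7,-5.3]
B = sphere(r=4.1) → bbox [-4.1,-4.1,-4.1] .. [4.1,4.1,4.1]
lo = A.lo+B.lo = [-12.9-4.1, 1.9-4.1, -13.9-4.1] = [-17.000,-2.200,-18.000]
hi = A.hi+B.hi = [10.9+4.1, 25.7+4.1, -5.3+4.1] = [15.000,29.800,-1.200]
diag = √(32²+32²+16.8²) = √2330.24 = 48.273

min=[-17.000,-2.200,-18.000] max=[15.000,29.800,-1.200] diag=48.273


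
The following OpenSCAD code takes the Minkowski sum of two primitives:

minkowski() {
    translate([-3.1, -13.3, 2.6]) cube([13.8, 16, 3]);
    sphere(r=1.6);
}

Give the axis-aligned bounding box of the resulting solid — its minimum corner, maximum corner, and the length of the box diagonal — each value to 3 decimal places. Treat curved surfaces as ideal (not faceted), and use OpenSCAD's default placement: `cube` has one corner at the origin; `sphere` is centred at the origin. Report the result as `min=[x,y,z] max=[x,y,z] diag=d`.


min=[-4.700,-14.900,1.000] max=[12.300,4.300,7.200] diag=26.383

A = translate([-3.1, -13.3, 2.6]) cube([13.8, 16, 3]) → bbox [-3.1,-13.3,2.6] .. [10.7,2.7,5.6]
B = sphere(r=1.6) → bbox [-1.6,-1.6,-1.6] .. [1.6,1.6,1.6]
lo = A.lo+B.lo = [-3.1-1.6, -13.3-1.6, 2.6-1.6] = [-4.700,-14.900,1.000]
hi = A.hi+B.hi = [10.7+1.6, 2.7+1.6, 5.6+1.6] = [12.300,4.300,7.200]
diag = √(17²+19.2²+6.2²) = √696.08 = 26.383


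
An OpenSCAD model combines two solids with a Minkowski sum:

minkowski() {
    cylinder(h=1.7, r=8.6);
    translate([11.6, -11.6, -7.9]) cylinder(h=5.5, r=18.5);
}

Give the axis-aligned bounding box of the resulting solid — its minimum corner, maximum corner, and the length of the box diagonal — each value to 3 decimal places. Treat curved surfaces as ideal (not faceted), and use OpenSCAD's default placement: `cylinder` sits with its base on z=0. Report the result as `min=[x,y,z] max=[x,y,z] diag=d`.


min=[-15.500,-38.700,-7.900] max=[38.700,15.500,-0.700] diag=76.988

A = translate([11.6, -11.6, -7.9]) cylinder(h=5.5, r=18.5) → bbox [-6.9,-30.1,-7.9] .. [30.1,6.9,-2.4]
B = cylinder(h=1.7, r=8.6) → bbox [-8.6,-8.6,0] .. [8.6,8.6,1.7]
lo = A.lo+B.lo = [-6.9-8.6, -30.1-8.6, -7.9+0] = [-15.500,-38.700,-7.900]
hi = A.hi+B.hi = [30.1+8.6, 6.9+8.6, -2.4+1.7] = [38.700,15.500,-0.700]
diag = √(54.2²+54.2²+7.2²) = √5927.12 = 76.988


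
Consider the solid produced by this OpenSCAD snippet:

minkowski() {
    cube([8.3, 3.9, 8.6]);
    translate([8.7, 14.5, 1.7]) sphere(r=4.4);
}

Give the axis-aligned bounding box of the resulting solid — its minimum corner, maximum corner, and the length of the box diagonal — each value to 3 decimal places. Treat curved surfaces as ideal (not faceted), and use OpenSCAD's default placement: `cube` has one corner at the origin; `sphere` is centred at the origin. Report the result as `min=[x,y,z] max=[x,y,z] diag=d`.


A = translate([8.7, 14.5, 1.7]) sphere(r=4.4) → bbox [4.3,10.1,-2.7] .. [13.1,18.9,6.1]
B = cube([8.3, 3.9, 8.6]) → bbox [0,0,0] .. [8.3,3.9,8.6]
lo = A.lo+B.lo = [4.3+0, 10.1+0, -2.7+0] = [4.300,10.100,-2.700]
hi = A.hi+B.hi = [13.1+8.3, 18.9+3.9, 6.1+8.6] = [21.400,22.800,14.700]
diag = √(17.1²+12.7²+17.4²) = √756.46 = 27.504

min=[4.300,10.100,-2.700] max=[21.400,22.800,14.700] diag=27.504


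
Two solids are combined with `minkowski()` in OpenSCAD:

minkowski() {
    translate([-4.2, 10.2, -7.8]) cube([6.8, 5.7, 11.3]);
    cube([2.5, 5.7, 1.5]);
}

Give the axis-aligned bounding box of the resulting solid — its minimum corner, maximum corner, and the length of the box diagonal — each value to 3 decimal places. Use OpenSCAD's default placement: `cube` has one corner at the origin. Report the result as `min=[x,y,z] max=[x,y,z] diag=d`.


A = translate([-4.2, 10.2, -7.8]) cube([6.8, 5.7, 11.3]) → bbox [-4.2,10.2,-7.8] .. [2.6,15.9,3.5]
B = cube([2.5, 5.7, 1.5]) → bbox [0,0,0] .. [2.5,5.7,1.5]
lo = A.lo+B.lo = [-4.2+0, 10.2+0, -7.8+0] = [-4.200,10.200,-7.800]
hi = A.hi+B.hi = [2.6+2.5, 15.9+5.7, 3.5+1.5] = [5.100,21.600,5.000]
diag = √(9.3²+11.4²+12.8²) = √380.29 = 19.501

min=[-4.200,10.200,-7.800] max=[5.100,21.600,5.000] diag=19.501


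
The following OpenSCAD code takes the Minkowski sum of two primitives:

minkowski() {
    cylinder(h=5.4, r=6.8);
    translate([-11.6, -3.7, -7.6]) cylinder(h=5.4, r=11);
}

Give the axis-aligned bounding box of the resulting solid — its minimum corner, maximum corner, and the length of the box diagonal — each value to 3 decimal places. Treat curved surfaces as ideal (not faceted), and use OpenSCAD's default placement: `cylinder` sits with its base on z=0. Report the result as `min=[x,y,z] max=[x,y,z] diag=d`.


A = translate([-11.6, -3.7, -7.6]) cylinder(h=5.4, r=11) → bbox [-22.6,-14.7,-7.6] .. [-0.6,7.3,-2.2]
B = cylinder(h=5.4, r=6.8) → bbox [-6.8,-6.8,0] .. [6.8,6.8,5.4]
lo = A.lo+B.lo = [-22.6-6.8, -14.7-6.8, -7.6+0] = [-29.400,-21.500,-7.600]
hi = A.hi+B.hi = [-0.6+6.8, 7.3+6.8, -2.2+5.4] = [6.200,14.100,3.200]
diag = √(35.6²+35.6²+10.8²) = √2651.36 = 51.491

min=[-29.400,-21.500,-7.600] max=[6.200,14.100,3.200] diag=51.491


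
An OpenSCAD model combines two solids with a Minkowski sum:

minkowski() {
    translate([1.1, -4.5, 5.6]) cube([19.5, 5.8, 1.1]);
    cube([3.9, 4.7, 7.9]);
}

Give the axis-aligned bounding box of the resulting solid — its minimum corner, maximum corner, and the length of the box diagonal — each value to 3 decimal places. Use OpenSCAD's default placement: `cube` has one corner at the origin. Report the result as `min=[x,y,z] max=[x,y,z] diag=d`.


min=[1.100,-4.500,5.600] max=[24.500,6.000,14.600] diag=27.181

A = translate([1.1, -4.5, 5.6]) cube([19.5, 5.8, 1.1]) → bbox [1.1,-4.5,5.6] .. [20.6,1.3,6.7]
B = cube([3.9, 4.7, 7.9]) → bbox [0,0,0] .. [3.9,4.7,7.9]
lo = A.lo+B.lo = [1.1+0, -4.5+0, 5.6+0] = [1.100,-4.500,5.600]
hi = A.hi+B.hi = [20.6+3.9, 1.3+4.7, 6.7+7.9] = [24.500,6.000,14.600]
diag = √(23.4²+10.5²+9²) = √738.81 = 27.181


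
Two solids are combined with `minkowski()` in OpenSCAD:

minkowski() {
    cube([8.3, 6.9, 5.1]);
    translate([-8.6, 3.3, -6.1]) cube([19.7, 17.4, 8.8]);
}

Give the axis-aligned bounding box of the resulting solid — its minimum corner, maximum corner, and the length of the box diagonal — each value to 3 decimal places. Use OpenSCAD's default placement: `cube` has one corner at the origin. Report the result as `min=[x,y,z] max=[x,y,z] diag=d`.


A = translate([-8.6, 3.3, -6.1]) cube([19.7, 17.4, 8.8]) → bbox [-8.6,3.3,-6.1] .. [11.1,20.7,2.7]
B = cube([8.3, 6.9, 5.1]) → bbox [0,0,0] .. [8.3,6.9,5.1]
lo = A.lo+B.lo = [-8.6+0, 3.3+0, -6.1+0] = [-8.600,3.300,-6.100]
hi = A.hi+B.hi = [11.1+8.3, 20.7+6.9, 2.7+5.1] = [19.400,27.600,7.800]
diag = √(28²+24.3²+13.9²) = √1567.7 = 39.594

min=[-8.600,3.300,-6.100] max=[19.400,27.600,7.800] diag=39.594


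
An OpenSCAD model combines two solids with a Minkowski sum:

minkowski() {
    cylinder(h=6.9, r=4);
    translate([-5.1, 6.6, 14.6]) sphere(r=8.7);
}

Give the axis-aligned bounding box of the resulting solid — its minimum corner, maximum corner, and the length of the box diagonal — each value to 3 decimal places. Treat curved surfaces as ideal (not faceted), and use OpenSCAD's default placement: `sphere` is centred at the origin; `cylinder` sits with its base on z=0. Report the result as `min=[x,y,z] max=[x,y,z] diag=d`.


min=[-17.800,-6.100,5.900] max=[7.600,19.300,30.200] diag=43.368

A = translate([-5.1, 6.6, 14.6]) sphere(r=8.7) → bbox [-13.8,-2.1,5.9] .. [3.6,15.3,23.3]
B = cylinder(h=6.9, r=4) → bbox [-4,-4,0] .. [4,4,6.9]
lo = A.lo+B.lo = [-13.8-4, -2.1-4, 5.9+0] = [-17.800,-6.100,5.900]
hi = A.hi+B.hi = [3.6+4, 15.3+4, 23.3+6.9] = [7.600,19.300,30.200]
diag = √(25.4²+25.4²+24.3²) = √1880.81 = 43.368


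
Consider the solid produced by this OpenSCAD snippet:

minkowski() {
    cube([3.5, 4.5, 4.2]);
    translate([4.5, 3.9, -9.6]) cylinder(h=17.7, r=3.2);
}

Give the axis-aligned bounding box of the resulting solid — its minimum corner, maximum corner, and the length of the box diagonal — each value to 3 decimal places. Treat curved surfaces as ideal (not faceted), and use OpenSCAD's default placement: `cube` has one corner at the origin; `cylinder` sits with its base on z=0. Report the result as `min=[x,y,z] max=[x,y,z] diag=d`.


A = translate([4.5, 3.9, -9.6]) cylinder(h=17.7, r=3.2) → bbox [1.3,0.7,-9.6] .. [7.7,7.1,8.1]
B = cube([3.5, 4.5, 4.2]) → bbox [0,0,0] .. [3.5,4.5,4.2]
lo = A.lo+B.lo = [1.3+0, 0.7+0, -9.6+0] = [1.300,0.700,-9.600]
hi = A.hi+B.hi = [7.7+3.5, 7.1+4.5, 8.1+4.2] = [11.200,11.600,12.300]
diag = √(9.9²+10.9²+21.9²) = √696.43 = 26.390

min=[1.300,0.700,-9.600] max=[11.200,11.600,12.300] diag=26.390


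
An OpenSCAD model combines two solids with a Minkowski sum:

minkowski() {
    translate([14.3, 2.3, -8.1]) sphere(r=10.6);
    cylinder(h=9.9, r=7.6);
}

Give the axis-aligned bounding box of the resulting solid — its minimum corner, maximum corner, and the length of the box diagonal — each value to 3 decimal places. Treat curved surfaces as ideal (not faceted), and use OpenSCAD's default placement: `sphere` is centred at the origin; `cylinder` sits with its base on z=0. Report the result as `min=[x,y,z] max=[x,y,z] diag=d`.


min=[-3.900,-15.900,-18.700] max=[32.500,20.500,12.400] diag=60.143

A = translate([14.3, 2.3, -8.1]) sphere(r=10.6) → bbox [3.7,-8.3,-18.7] .. [24.9,12.9,2.5]
B = cylinder(h=9.9, r=7.6) → bbox [-7.6,-7.6,0] .. [7.6,7.6,9.9]
lo = A.lo+B.lo = [3.7-7.6, -8.3-7.6, -18.7+0] = [-3.900,-15.900,-18.700]
hi = A.hi+B.hi = [24.9+7.6, 12.9+7.6, 2.5+9.9] = [32.500,20.500,12.400]
diag = √(36.4²+36.4²+31.1²) = √3617.13 = 60.143


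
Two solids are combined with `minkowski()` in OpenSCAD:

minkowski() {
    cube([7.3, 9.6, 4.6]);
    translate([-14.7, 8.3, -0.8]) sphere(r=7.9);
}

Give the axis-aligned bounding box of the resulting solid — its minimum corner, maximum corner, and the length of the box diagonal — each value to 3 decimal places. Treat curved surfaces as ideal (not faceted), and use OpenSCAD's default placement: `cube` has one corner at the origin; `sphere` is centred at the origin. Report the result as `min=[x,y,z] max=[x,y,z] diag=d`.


A = translate([-14.7, 8.3, -0.8]) sphere(r=7.9) → bbox [-22.6,0.4,-8.7] .. [-6.8,16.2,7.1]
B = cube([7.3, 9.6, 4.6]) → bbox [0,0,0] .. [7.3,9.6,4.6]
lo = A.lo+B.lo = [-22.6+0, 0.4+0, -8.7+0] = [-22.600,0.400,-8.700]
hi = A.hi+B.hi = [-6.8+7.3, 16.2+9.6, 7.1+4.6] = [0.500,25.800,11.700]
diag = √(23.1²+25.4²+20.4²) = √1594.93 = 39.937

min=[-22.600,0.400,-8.700] max=[0.500,25.800,11.700] diag=39.937


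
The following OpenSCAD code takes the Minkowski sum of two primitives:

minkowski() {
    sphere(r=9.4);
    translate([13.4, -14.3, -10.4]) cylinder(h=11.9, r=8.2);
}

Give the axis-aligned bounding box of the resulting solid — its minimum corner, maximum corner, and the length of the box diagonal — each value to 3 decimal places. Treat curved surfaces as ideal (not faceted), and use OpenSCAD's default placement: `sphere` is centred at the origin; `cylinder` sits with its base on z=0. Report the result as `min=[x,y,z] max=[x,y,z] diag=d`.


min=[-4.200,-31.900,-19.800] max=[31.000,3.300,10.900] diag=58.486

A = translate([13.4, -14.3, -10.4]) cylinder(h=11.9, r=8.2) → bbox [5.2,-22.5,-10.4] .. [21.6,-6.1,1.5]
B = sphere(r=9.4) → bbox [-9.4,-9.4,-9.4] .. [9.4,9.4,9.4]
lo = A.lo+B.lo = [5.2-9.4, -22.5-9.4, -10.4-9.4] = [-4.200,-31.900,-19.800]
hi = A.hi+B.hi = [21.6+9.4, -6.1+9.4, 1.5+9.4] = [31.000,3.300,10.900]
diag = √(35.2²+35.2²+30.7²) = √3420.57 = 58.486


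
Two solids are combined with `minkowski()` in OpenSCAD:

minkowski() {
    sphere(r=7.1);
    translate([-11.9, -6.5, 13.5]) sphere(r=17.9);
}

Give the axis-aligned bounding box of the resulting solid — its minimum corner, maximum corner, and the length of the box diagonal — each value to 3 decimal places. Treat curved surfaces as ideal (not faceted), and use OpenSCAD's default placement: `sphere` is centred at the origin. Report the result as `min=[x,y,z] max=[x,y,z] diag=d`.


A = translate([-11.9, -6.5, 13.5]) sphere(r=17.9) → bbox [-29.8,-24.4,-4.4] .. [6,11.4,31.4]
B = sphere(r=7.1) → bbox [-7.1,-7.1,-7.1] .. [7.1,7.1,7.1]
lo = A.lo+B.lo = [-29.8-7.1, -24.4-7.1, -4.4-7.1] = [-36.900,-31.500,-11.500]
hi = A.hi+B.hi = [6+7.1, 11.4+7.1, 31.4+7.1] = [13.100,18.500,38.500]
diag = √(50²+50²+50²) = √7500 = 86.603

min=[-36.900,-31.500,-11.500] max=[13.100,18.500,38.500] diag=86.603


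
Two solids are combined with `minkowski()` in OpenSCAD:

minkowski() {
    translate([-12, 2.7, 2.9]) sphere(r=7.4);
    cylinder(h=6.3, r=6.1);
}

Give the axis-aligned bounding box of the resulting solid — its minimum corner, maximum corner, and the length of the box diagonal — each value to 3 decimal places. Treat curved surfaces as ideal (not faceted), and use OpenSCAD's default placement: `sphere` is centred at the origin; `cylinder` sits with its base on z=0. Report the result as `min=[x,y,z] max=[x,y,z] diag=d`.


A = translate([-12, 2.7, 2.9]) sphere(r=7.4) → bbox [-19.4,-4.7,-4.5] .. [-4.6,10.1,10.3]
B = cylinder(h=6.3, r=6.1) → bbox [-6.1,-6.1,0] .. [6.1,6.1,6.3]
lo = A.lo+B.lo = [-19.4-6.1, -4.7-6.1, -4.5+0] = [-25.500,-10.800,-4.500]
hi = A.hi+B.hi = [-4.6+6.1, 10.1+6.1, 10.3+6.3] = [1.500,16.200,16.600]
diag = √(27²+27²+21.1²) = √1903.21 = 43.626

min=[-25.500,-10.800,-4.500] max=[1.500,16.200,16.600] diag=43.626


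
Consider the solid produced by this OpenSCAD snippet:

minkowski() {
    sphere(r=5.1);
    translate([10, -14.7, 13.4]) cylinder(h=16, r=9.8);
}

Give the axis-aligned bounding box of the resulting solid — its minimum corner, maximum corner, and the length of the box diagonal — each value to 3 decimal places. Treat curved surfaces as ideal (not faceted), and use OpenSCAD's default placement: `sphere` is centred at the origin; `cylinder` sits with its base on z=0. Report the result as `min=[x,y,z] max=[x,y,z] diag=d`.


A = translate([10, -14.7, 13.4]) cylinder(h=16, r=9.8) → bbox [0.2,-24.5,13.4] .. [19.8,-4.9,29.4]
B = sphere(r=5.1) → bbox [-5.1,-5.1,-5.1] .. [5.1,5.1,5.1]
lo = A.lo+B.lo = [0.2-5.1, -24.5-5.1, 13.4-5.1] = [-4.900,-29.600,8.300]
hi = A.hi+B.hi = [19.8+5.1, -4.9+5.1, 29.4+5.1] = [24.900,0.200,34.500]
diag = √(29.8²+29.8²+26.2²) = √2462.52 = 49.624

min=[-4.900,-29.600,8.300] max=[24.900,0.200,34.500] diag=49.624


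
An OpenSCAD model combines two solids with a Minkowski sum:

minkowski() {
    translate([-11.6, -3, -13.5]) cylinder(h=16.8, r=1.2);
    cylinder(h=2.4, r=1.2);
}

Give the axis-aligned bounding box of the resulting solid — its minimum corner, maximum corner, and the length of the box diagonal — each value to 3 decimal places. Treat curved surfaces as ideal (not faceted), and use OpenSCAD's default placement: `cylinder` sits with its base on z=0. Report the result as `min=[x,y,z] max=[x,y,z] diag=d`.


min=[-14.000,-5.400,-13.500] max=[-9.200,-0.600,5.700] diag=20.365

A = translate([-11.6, -3, -13.5]) cylinder(h=16.8, r=1.2) → bbox [-12.8,-4.2,-13.5] .. [-10.4,-1.8,3.3]
B = cylinder(h=2.4, r=1.2) → bbox [-1.2,-1.2,0] .. [1.2,1.2,2.4]
lo = A.lo+B.lo = [-12.8-1.2, -4.2-1.2, -13.5+0] = [-14.000,-5.400,-13.500]
hi = A.hi+B.hi = [-10.4+1.2, -1.8+1.2, 3.3+2.4] = [-9.200,-0.600,5.700]
diag = √(4.8²+4.8²+19.2²) = √414.72 = 20.365


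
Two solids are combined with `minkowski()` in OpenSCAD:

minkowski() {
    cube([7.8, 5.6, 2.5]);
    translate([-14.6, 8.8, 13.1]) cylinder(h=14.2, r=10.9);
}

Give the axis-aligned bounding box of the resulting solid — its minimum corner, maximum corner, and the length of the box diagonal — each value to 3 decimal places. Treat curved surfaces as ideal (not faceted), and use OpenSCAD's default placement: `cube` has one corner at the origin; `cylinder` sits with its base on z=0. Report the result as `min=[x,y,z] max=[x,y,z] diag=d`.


A = translate([-14.6, 8.8, 13.1]) cylinder(h=14.2, r=10.9) → bbox [-25.5,-2.1,13.1] .. [-3.7,19.7,27.3]
B = cube([7.8, 5.6, 2.5]) → bbox [0,0,0] .. [7.8,5.6,2.5]
lo = A.lo+B.lo = [-25.5+0, -2.1+0, 13.1+0] = [-25.500,-2.100,13.100]
hi = A.hi+B.hi = [-3.7+7.8, 19.7+5.6, 27.3+2.5] = [4.100,25.300,29.800]
diag = √(29.6²+27.4²+16.7²) = √1905.81 = 43.656

min=[-25.500,-2.100,13.100] max=[4.100,25.300,29.800] diag=43.656


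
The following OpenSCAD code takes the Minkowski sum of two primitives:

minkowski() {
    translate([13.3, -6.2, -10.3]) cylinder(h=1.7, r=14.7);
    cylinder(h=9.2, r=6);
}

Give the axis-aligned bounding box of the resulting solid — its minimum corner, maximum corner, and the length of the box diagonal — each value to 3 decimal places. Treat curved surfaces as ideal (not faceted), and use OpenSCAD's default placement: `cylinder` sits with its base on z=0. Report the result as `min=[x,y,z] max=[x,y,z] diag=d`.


A = translate([13.3, -6.2, -10.3]) cylinder(h=1.7, r=14.7) → bbox [-1.4,-20.9,-10.3] .. [28,8.5,-8.6]
B = cylinder(h=9.2, r=6) → bbox [-6,-6,0] .. [6,6,9.2]
lo = A.lo+B.lo = [-1.4-6, -20.9-6, -10.3+0] = [-7.400,-26.900,-10.300]
hi = A.hi+B.hi = [28+6, 8.5+6, -8.6+9.2] = [34.000,14.500,0.600]
diag = √(41.4²+41.4²+10.9²) = √3546.73 = 59.554

min=[-7.400,-26.900,-10.300] max=[34.000,14.500,0.600] diag=59.554


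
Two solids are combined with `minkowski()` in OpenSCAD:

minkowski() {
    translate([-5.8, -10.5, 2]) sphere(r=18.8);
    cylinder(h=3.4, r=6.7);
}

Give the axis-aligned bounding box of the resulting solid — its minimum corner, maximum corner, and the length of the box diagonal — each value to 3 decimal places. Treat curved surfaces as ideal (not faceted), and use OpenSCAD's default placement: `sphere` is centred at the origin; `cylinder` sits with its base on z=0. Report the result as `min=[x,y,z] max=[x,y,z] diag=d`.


min=[-31.300,-36.000,-16.800] max=[19.700,15.000,24.200] diag=82.964

A = translate([-5.8, -10.5, 2]) sphere(r=18.8) → bbox [-24.6,-29.3,-16.8] .. [13,8.3,20.8]
B = cylinder(h=3.4, r=6.7) → bbox [-6.7,-6.7,0] .. [6.7,6.7,3.4]
lo = A.lo+B.lo = [-24.6-6.7, -29.3-6.7, -16.8+0] = [-31.300,-36.000,-16.800]
hi = A.hi+B.hi = [13+6.7, 8.3+6.7, 20.8+3.4] = [19.700,15.000,24.200]
diag = √(51²+51²+41²) = √6883 = 82.964


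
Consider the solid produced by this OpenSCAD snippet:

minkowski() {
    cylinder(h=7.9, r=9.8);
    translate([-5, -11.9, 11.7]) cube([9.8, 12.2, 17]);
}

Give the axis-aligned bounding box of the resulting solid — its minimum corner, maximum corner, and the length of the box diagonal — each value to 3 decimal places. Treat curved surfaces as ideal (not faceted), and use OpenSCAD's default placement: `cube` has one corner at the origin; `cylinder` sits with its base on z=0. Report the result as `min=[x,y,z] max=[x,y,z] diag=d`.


A = translate([-5, -11.9, 11.7]) cube([9.8, 12.2, 17]) → bbox [-5,-11.9,11.7] .. [4.8,0.3,28.7]
B = cylinder(h=7.9, r=9.8) → bbox [-9.8,-9.8,0] .. [9.8,9.8,7.9]
lo = A.lo+B.lo = [-5-9.8, -11.9-9.8, 11.7+0] = [-14.800,-21.700,11.700]
hi = A.hi+B.hi = [4.8+9.8, 0.3+9.8, 28.7+7.9] = [14.600,10.100,36.600]
diag = √(29.4²+31.8²+24.9²) = √2495.61 = 49.956

min=[-14.800,-21.700,11.700] max=[14.600,10.100,36.600] diag=49.956


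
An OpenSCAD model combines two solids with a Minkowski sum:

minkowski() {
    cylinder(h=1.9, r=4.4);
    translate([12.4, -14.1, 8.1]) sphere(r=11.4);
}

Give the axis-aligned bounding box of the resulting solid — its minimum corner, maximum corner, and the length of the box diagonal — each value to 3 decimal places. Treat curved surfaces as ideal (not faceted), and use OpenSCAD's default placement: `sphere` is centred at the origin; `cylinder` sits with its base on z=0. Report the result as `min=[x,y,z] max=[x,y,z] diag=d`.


A = translate([12.4, -14.1, 8.1]) sphere(r=11.4) → bbox [1,-25.5,-3.3] .. [23.8,-2.7,19.5]
B = cylinder(h=1.9, r=4.4) → bbox [-4.4,-4.4,0] .. [4.4,4.4,1.9]
lo = A.lo+B.lo = [1-4.4, -25.5-4.4, -3.3+0] = [-3.400,-29.900,-3.300]
hi = A.hi+B.hi = [23.8+4.4, -2.7+4.4, 19.5+1.9] = [28.200,1.700,21.400]
diag = √(31.6²+31.6²+24.7²) = √2607.21 = 51.061

min=[-3.400,-29.900,-3.300] max=[28.200,1.700,21.400] diag=51.061


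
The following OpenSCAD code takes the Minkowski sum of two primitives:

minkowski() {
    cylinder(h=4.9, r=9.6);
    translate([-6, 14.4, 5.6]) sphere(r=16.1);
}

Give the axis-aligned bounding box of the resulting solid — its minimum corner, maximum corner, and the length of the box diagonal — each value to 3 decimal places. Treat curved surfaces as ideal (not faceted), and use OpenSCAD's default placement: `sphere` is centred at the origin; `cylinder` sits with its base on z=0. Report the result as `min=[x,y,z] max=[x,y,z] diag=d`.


A = translate([-6, 14.4, 5.6]) sphere(r=16.1) → bbox [-22.1,-1.7,-10.5] .. [10.1,30.5,21.7]
B = cylinder(h=4.9, r=9.6) → bbox [-9.6,-9.6,0] .. [9.6,9.6,4.9]
lo = A.lo+B.lo = [-22.1-9.6, -1.7-9.6, -10.5+0] = [-31.700,-11.300,-10.500]
hi = A.hi+B.hi = [10.1+9.6, 30.5+9.6, 21.7+4.9] = [19.700,40.100,26.600]
diag = √(51.4²+51.4²+37.1²) = √6660.33 = 81.611

min=[-31.700,-11.300,-10.500] max=[19.700,40.100,26.600] diag=81.611


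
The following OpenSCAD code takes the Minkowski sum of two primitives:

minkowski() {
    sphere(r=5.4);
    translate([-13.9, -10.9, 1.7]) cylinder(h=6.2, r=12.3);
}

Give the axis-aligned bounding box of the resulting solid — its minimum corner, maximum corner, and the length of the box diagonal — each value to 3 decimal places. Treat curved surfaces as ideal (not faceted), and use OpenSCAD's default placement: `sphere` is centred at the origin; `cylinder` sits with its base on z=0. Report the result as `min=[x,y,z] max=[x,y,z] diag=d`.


A = translate([-13.9, -10.9, 1.7]) cylinder(h=6.2, r=12.3) → bbox [-26.2,-23.2,1.7] .. [-1.6,1.4,7.9]
B = sphere(r=5.4) → bbox [-5.4,-5.4,-5.4] .. [5.4,5.4,5.4]
lo = A.lo+B.lo = [-26.2-5.4, -23.2-5.4, 1.7-5.4] = [-31.600,-28.600,-3.700]
hi = A.hi+B.hi = [-1.6+5.4, 1.4+5.4, 7.9+5.4] = [3.800,6.800,13.300]
diag = √(35.4²+35.4²+17²) = √2795.32 = 52.871

min=[-31.600,-28.600,-3.700] max=[3.800,6.800,13.300] diag=52.871


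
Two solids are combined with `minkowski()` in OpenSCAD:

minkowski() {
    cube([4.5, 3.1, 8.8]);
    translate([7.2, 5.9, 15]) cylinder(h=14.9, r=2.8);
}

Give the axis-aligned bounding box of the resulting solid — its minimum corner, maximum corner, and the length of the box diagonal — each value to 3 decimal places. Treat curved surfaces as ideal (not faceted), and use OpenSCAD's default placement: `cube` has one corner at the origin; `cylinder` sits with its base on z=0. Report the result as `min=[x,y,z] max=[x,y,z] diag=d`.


min=[4.400,3.100,15.000] max=[14.500,11.800,38.700] diag=27.192

A = translate([7.2, 5.9, 15]) cylinder(h=14.9, r=2.8) → bbox [4.4,3.1,15] .. [10,8.7,29.9]
B = cube([4.5, 3.1, 8.8]) → bbox [0,0,0] .. [4.5,3.1,8.8]
lo = A.lo+B.lo = [4.4+0, 3.1+0, 15+0] = [4.400,3.100,15.000]
hi = A.hi+B.hi = [10+4.5, 8.7+3.1, 29.9+8.8] = [14.500,11.800,38.700]
diag = √(10.1²+8.7²+23.7²) = √739.39 = 27.192


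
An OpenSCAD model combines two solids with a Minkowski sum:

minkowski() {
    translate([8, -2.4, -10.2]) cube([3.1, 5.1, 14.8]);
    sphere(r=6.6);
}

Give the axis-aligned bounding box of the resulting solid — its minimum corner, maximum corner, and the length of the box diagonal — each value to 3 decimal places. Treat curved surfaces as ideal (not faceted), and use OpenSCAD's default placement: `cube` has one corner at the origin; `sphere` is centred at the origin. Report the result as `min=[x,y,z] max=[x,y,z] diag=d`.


A = translate([8, -2.4, -10.2]) cube([3.1, 5.1, 14.8]) → bbox [8,-2.4,-10.2] .. [11.1,2.7,4.6]
B = sphere(r=6.6) → bbox [-6.6,-6.6,-6.6] .. [6.6,6.6,6.6]
lo = A.lo+B.lo = [8-6.6, -2.4-6.6, -10.2-6.6] = [1.400,-9.000,-16.800]
hi = A.hi+B.hi = [11.1+6.6, 2.7+6.6, 4.6+6.6] = [17.700,9.300,11.200]
diag = √(16.3²+18.3²+28²) = √1384.58 = 37.210

min=[1.400,-9.000,-16.800] max=[17.700,9.300,11.200] diag=37.210
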